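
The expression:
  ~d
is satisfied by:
  {d: False}


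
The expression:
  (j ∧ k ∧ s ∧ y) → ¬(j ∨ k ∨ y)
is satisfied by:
  {s: False, k: False, y: False, j: False}
  {j: True, s: False, k: False, y: False}
  {y: True, s: False, k: False, j: False}
  {j: True, y: True, s: False, k: False}
  {k: True, j: False, s: False, y: False}
  {j: True, k: True, s: False, y: False}
  {y: True, k: True, j: False, s: False}
  {j: True, y: True, k: True, s: False}
  {s: True, y: False, k: False, j: False}
  {j: True, s: True, y: False, k: False}
  {y: True, s: True, j: False, k: False}
  {j: True, y: True, s: True, k: False}
  {k: True, s: True, y: False, j: False}
  {j: True, k: True, s: True, y: False}
  {y: True, k: True, s: True, j: False}


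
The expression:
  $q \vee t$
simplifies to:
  $q \vee t$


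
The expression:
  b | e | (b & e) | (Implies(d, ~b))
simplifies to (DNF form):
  True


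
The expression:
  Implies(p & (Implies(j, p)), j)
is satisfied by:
  {j: True, p: False}
  {p: False, j: False}
  {p: True, j: True}


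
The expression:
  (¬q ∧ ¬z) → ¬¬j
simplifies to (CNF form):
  j ∨ q ∨ z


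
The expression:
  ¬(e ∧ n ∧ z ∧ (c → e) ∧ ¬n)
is always true.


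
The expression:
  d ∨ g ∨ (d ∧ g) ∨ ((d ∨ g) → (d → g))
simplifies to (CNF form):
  True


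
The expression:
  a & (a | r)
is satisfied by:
  {a: True}


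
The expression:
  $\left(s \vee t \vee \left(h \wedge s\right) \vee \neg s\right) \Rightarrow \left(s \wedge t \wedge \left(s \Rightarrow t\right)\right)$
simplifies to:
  $s \wedge t$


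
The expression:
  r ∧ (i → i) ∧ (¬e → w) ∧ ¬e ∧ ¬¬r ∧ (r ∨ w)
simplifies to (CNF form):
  r ∧ w ∧ ¬e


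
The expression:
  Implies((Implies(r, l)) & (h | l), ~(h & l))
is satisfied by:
  {l: False, h: False}
  {h: True, l: False}
  {l: True, h: False}


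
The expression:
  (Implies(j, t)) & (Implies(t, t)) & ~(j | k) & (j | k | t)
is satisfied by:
  {t: True, j: False, k: False}


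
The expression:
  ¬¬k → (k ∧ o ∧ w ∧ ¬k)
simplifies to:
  ¬k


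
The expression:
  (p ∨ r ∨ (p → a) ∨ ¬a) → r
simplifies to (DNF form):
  r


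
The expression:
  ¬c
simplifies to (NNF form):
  ¬c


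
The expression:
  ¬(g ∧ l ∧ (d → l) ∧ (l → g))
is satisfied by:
  {l: False, g: False}
  {g: True, l: False}
  {l: True, g: False}


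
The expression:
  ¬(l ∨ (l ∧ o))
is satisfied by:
  {l: False}


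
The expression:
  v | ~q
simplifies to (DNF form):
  v | ~q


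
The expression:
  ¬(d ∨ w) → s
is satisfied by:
  {s: True, d: True, w: True}
  {s: True, d: True, w: False}
  {s: True, w: True, d: False}
  {s: True, w: False, d: False}
  {d: True, w: True, s: False}
  {d: True, w: False, s: False}
  {w: True, d: False, s: False}


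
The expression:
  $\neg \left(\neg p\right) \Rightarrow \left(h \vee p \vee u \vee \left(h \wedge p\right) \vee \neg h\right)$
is always true.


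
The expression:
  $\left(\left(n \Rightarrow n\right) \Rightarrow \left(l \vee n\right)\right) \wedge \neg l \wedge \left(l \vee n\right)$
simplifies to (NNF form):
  $n \wedge \neg l$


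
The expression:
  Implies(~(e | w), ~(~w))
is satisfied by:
  {e: True, w: True}
  {e: True, w: False}
  {w: True, e: False}


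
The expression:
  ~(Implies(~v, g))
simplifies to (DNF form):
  ~g & ~v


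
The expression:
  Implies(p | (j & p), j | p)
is always true.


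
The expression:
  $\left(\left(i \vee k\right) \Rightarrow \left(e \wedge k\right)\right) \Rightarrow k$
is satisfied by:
  {i: True, k: True}
  {i: True, k: False}
  {k: True, i: False}


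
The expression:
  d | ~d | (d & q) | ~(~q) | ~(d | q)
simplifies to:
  True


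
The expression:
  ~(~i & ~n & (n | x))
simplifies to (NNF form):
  i | n | ~x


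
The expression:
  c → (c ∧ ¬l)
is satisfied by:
  {l: False, c: False}
  {c: True, l: False}
  {l: True, c: False}


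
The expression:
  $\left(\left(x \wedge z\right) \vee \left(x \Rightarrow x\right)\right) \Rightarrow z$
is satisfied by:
  {z: True}


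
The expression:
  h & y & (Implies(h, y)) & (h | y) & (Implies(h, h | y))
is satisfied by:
  {h: True, y: True}


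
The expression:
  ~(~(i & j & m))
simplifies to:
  i & j & m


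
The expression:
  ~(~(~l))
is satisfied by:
  {l: False}


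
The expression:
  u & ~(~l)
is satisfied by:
  {u: True, l: True}


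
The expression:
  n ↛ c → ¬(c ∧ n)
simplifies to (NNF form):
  True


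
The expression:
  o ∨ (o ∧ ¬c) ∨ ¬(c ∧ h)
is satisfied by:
  {o: True, h: False, c: False}
  {h: False, c: False, o: False}
  {o: True, c: True, h: False}
  {c: True, h: False, o: False}
  {o: True, h: True, c: False}
  {h: True, o: False, c: False}
  {o: True, c: True, h: True}


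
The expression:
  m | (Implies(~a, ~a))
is always true.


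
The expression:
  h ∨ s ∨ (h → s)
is always true.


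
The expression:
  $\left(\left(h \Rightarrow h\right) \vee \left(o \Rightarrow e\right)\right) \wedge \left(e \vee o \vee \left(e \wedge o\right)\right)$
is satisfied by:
  {o: True, e: True}
  {o: True, e: False}
  {e: True, o: False}


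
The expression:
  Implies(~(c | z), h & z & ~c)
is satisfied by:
  {z: True, c: True}
  {z: True, c: False}
  {c: True, z: False}


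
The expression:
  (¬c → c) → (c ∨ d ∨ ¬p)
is always true.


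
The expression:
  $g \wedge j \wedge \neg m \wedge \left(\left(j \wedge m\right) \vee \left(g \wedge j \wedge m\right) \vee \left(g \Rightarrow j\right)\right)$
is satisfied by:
  {j: True, g: True, m: False}


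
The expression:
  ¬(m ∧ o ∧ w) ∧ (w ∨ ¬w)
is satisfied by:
  {w: False, m: False, o: False}
  {o: True, w: False, m: False}
  {m: True, w: False, o: False}
  {o: True, m: True, w: False}
  {w: True, o: False, m: False}
  {o: True, w: True, m: False}
  {m: True, w: True, o: False}


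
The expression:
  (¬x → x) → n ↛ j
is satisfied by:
  {n: True, j: False, x: False}
  {j: False, x: False, n: False}
  {n: True, j: True, x: False}
  {j: True, n: False, x: False}
  {x: True, n: True, j: False}


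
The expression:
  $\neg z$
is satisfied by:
  {z: False}


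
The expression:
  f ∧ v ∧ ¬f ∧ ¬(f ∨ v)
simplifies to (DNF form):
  False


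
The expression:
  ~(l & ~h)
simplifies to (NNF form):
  h | ~l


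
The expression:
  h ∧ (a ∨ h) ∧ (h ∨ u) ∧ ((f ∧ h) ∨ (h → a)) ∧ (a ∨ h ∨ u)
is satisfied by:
  {h: True, a: True, f: True}
  {h: True, a: True, f: False}
  {h: True, f: True, a: False}


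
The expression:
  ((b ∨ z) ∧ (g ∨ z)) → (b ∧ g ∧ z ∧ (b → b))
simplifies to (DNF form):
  (¬b ∧ ¬z) ∨ (¬g ∧ ¬z) ∨ (b ∧ g ∧ z)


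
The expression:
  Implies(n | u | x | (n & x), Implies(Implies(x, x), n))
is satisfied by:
  {n: True, x: False, u: False}
  {n: True, u: True, x: False}
  {n: True, x: True, u: False}
  {n: True, u: True, x: True}
  {u: False, x: False, n: False}


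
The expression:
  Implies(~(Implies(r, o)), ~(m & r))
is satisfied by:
  {o: True, m: False, r: False}
  {m: False, r: False, o: False}
  {r: True, o: True, m: False}
  {r: True, m: False, o: False}
  {o: True, m: True, r: False}
  {m: True, o: False, r: False}
  {r: True, m: True, o: True}


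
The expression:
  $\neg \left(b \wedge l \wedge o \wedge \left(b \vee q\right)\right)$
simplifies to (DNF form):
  $\neg b \vee \neg l \vee \neg o$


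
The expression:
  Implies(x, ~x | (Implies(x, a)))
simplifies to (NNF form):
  a | ~x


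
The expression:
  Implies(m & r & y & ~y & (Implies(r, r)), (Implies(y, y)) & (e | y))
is always true.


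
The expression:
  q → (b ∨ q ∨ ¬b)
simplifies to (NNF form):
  True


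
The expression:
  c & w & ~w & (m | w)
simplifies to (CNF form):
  False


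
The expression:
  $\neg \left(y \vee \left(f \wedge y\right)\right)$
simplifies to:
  $\neg y$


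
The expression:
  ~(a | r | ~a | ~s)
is never true.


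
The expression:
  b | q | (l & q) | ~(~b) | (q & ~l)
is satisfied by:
  {b: True, q: True}
  {b: True, q: False}
  {q: True, b: False}


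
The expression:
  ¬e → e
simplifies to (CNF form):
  e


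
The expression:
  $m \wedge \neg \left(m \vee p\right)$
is never true.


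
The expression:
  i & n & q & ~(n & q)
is never true.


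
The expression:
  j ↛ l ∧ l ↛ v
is never true.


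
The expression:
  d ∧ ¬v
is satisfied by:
  {d: True, v: False}


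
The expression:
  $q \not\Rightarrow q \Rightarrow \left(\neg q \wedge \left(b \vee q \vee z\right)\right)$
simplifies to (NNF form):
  $\text{True}$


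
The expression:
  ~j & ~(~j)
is never true.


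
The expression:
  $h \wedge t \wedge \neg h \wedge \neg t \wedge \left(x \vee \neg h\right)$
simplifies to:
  $\text{False}$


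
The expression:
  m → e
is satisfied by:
  {e: True, m: False}
  {m: False, e: False}
  {m: True, e: True}


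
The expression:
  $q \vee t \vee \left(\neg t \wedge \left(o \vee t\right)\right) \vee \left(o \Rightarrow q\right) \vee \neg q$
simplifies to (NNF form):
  $\text{True}$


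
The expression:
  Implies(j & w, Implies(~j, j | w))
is always true.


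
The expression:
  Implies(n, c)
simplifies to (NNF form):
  c | ~n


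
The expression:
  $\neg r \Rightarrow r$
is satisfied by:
  {r: True}


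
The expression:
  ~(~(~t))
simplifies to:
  ~t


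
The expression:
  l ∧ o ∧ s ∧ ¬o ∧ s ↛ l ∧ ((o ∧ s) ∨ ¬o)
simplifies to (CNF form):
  False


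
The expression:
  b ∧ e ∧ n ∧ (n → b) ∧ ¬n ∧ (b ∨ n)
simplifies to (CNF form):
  False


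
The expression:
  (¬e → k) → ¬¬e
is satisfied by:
  {e: True, k: False}
  {k: False, e: False}
  {k: True, e: True}


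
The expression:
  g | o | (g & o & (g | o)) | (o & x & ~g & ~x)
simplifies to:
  g | o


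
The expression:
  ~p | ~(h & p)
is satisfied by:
  {p: False, h: False}
  {h: True, p: False}
  {p: True, h: False}


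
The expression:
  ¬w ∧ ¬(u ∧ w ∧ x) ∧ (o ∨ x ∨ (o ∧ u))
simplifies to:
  ¬w ∧ (o ∨ x)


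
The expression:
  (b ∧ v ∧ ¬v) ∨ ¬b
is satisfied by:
  {b: False}


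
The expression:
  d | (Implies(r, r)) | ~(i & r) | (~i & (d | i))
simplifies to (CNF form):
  True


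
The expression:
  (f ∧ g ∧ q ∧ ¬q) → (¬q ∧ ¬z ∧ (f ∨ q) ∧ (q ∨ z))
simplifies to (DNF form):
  True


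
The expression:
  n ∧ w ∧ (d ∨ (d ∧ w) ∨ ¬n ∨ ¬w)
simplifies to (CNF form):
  d ∧ n ∧ w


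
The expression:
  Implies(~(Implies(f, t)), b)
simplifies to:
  b | t | ~f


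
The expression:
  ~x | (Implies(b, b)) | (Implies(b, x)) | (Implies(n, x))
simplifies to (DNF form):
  True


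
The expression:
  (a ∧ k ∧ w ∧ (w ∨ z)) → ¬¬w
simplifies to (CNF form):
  True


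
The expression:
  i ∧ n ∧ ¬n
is never true.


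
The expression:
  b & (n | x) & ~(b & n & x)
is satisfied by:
  {b: True, n: True, x: False}
  {b: True, x: True, n: False}


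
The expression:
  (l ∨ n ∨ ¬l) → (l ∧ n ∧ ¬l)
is never true.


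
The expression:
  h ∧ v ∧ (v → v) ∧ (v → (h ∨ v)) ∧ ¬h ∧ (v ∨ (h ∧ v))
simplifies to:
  False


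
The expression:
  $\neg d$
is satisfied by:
  {d: False}


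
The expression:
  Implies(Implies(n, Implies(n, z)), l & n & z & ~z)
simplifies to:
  n & ~z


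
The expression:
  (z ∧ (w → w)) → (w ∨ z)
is always true.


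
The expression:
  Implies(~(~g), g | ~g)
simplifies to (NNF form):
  True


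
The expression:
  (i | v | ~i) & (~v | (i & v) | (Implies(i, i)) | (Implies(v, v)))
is always true.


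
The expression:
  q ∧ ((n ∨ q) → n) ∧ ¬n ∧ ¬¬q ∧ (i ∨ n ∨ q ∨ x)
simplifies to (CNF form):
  False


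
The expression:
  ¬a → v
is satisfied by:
  {a: True, v: True}
  {a: True, v: False}
  {v: True, a: False}


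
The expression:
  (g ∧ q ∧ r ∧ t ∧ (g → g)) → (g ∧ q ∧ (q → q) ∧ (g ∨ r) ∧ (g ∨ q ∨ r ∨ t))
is always true.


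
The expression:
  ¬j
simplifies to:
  ¬j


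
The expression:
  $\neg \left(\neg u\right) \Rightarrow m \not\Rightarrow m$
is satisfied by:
  {u: False}


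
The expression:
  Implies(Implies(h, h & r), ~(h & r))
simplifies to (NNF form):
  ~h | ~r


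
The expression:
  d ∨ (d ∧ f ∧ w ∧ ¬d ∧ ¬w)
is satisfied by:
  {d: True}


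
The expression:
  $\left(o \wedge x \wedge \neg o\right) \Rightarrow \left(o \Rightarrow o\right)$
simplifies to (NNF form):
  $\text{True}$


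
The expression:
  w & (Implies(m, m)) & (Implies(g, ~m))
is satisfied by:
  {w: True, g: False, m: False}
  {w: True, m: True, g: False}
  {w: True, g: True, m: False}


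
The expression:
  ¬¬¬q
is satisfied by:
  {q: False}


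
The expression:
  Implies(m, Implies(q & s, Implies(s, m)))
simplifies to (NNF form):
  True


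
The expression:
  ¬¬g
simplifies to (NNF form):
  g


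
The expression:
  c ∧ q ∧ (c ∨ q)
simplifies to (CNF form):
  c ∧ q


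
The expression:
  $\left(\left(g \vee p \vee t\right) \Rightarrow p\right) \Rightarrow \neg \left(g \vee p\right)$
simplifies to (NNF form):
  $\neg p$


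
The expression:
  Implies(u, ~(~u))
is always true.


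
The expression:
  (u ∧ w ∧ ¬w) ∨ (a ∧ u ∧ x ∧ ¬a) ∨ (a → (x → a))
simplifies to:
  True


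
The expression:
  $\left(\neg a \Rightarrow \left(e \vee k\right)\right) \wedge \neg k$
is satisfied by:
  {a: True, e: True, k: False}
  {a: True, e: False, k: False}
  {e: True, a: False, k: False}


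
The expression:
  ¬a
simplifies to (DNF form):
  ¬a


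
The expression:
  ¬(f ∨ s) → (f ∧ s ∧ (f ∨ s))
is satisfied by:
  {s: True, f: True}
  {s: True, f: False}
  {f: True, s: False}


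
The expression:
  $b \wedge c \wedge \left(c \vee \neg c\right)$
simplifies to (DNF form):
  $b \wedge c$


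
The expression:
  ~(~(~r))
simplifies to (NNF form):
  ~r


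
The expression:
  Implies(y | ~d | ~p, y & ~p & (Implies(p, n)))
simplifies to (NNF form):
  (d | y) & (p | y) & (~p | ~y)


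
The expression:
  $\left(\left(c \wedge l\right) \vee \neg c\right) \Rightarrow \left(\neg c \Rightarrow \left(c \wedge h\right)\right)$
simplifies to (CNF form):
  $c$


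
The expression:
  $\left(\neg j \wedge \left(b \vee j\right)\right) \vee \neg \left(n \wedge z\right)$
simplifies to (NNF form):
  $\left(b \wedge \neg j\right) \vee \neg n \vee \neg z$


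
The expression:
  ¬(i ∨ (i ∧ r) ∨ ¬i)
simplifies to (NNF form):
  False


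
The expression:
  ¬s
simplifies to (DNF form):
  ¬s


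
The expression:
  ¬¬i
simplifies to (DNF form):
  i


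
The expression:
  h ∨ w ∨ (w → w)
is always true.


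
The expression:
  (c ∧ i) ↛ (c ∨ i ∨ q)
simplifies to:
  False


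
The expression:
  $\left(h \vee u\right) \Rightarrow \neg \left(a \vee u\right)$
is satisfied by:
  {u: False, h: False, a: False}
  {a: True, u: False, h: False}
  {h: True, u: False, a: False}


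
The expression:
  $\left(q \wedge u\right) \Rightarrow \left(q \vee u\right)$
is always true.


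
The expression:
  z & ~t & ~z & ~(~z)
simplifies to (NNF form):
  False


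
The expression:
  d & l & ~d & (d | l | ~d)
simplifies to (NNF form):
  False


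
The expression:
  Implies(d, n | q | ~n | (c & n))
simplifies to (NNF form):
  True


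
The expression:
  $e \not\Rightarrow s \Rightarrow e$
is always true.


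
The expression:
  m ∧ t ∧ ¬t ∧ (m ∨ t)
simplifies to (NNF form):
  False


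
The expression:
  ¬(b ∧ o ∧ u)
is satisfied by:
  {u: False, o: False, b: False}
  {b: True, u: False, o: False}
  {o: True, u: False, b: False}
  {b: True, o: True, u: False}
  {u: True, b: False, o: False}
  {b: True, u: True, o: False}
  {o: True, u: True, b: False}


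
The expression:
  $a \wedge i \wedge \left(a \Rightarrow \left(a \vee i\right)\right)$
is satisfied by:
  {a: True, i: True}


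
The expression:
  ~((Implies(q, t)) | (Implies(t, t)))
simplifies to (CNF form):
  False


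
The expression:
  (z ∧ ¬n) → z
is always true.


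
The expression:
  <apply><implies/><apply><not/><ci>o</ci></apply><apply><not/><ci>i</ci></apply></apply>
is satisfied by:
  {o: True, i: False}
  {i: False, o: False}
  {i: True, o: True}


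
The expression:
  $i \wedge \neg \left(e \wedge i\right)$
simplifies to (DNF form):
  $i \wedge \neg e$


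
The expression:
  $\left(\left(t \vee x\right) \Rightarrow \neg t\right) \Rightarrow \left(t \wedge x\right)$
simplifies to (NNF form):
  $t$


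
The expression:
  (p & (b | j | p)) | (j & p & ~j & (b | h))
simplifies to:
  p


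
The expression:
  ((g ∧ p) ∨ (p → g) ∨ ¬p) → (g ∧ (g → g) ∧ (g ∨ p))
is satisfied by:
  {g: True, p: True}
  {g: True, p: False}
  {p: True, g: False}


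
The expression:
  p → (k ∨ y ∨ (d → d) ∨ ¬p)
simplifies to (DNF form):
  True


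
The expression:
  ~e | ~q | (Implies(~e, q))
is always true.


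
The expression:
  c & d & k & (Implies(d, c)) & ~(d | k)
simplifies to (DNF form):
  False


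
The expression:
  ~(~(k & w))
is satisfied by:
  {w: True, k: True}


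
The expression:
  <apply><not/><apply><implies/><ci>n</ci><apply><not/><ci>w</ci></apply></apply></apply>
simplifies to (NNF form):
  <apply><and/><ci>n</ci><ci>w</ci></apply>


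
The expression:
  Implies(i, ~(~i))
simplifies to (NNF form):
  True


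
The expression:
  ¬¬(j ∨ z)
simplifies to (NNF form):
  j ∨ z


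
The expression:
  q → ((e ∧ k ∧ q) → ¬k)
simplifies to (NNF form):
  ¬e ∨ ¬k ∨ ¬q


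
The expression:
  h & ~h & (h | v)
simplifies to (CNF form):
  False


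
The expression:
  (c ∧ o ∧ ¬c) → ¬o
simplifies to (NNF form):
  True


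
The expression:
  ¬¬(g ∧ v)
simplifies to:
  g ∧ v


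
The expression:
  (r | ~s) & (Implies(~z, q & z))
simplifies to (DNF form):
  (r & z) | (z & ~s)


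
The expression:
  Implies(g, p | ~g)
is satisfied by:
  {p: True, g: False}
  {g: False, p: False}
  {g: True, p: True}


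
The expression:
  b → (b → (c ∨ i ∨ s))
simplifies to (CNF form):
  c ∨ i ∨ s ∨ ¬b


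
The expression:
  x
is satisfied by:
  {x: True}


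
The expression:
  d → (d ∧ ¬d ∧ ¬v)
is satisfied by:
  {d: False}


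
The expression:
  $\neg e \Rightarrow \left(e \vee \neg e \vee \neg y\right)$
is always true.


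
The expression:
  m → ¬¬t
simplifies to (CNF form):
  t ∨ ¬m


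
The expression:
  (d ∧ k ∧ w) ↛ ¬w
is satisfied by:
  {w: True, d: True, k: True}


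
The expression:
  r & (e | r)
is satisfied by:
  {r: True}


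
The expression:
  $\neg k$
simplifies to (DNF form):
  $\neg k$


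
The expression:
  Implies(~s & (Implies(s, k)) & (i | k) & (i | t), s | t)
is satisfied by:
  {t: True, s: True, i: False}
  {t: True, s: False, i: False}
  {s: True, t: False, i: False}
  {t: False, s: False, i: False}
  {i: True, t: True, s: True}
  {i: True, t: True, s: False}
  {i: True, s: True, t: False}


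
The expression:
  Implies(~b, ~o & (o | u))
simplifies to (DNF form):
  b | (u & ~o)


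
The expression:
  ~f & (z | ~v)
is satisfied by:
  {z: True, f: False, v: False}
  {f: False, v: False, z: False}
  {z: True, v: True, f: False}


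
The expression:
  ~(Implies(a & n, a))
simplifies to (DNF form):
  False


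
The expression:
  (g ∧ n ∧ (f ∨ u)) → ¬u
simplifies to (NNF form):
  ¬g ∨ ¬n ∨ ¬u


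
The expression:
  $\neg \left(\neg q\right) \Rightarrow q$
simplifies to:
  $\text{True}$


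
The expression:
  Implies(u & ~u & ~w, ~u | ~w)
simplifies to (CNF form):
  True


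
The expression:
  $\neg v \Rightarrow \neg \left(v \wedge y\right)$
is always true.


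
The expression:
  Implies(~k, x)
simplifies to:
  k | x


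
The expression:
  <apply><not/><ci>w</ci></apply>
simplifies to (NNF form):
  <apply><not/><ci>w</ci></apply>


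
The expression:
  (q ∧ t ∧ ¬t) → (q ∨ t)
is always true.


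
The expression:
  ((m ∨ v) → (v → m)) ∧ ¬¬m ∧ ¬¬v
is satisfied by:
  {m: True, v: True}


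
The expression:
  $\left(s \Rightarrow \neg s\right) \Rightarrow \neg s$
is always true.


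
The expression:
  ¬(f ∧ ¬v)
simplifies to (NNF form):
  v ∨ ¬f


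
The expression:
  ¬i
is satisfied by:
  {i: False}


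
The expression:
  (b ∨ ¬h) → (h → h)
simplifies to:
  True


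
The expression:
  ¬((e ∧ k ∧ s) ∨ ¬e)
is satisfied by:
  {e: True, s: False, k: False}
  {e: True, k: True, s: False}
  {e: True, s: True, k: False}


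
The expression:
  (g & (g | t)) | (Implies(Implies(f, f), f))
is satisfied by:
  {g: True, f: True}
  {g: True, f: False}
  {f: True, g: False}


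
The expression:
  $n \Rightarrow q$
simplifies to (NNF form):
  $q \vee \neg n$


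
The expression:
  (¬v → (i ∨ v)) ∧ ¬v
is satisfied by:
  {i: True, v: False}


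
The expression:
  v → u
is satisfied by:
  {u: True, v: False}
  {v: False, u: False}
  {v: True, u: True}


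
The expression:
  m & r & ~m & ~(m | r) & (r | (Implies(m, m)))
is never true.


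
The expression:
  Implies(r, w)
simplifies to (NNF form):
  w | ~r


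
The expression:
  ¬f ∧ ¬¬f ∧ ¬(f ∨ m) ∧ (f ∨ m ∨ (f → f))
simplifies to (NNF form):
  False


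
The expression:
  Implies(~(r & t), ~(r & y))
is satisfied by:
  {t: True, y: False, r: False}
  {t: False, y: False, r: False}
  {r: True, t: True, y: False}
  {r: True, t: False, y: False}
  {y: True, t: True, r: False}
  {y: True, t: False, r: False}
  {y: True, r: True, t: True}


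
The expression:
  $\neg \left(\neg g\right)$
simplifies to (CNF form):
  $g$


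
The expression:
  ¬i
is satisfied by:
  {i: False}


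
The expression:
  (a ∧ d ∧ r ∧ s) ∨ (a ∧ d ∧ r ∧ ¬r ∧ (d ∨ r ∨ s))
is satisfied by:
  {r: True, a: True, d: True, s: True}


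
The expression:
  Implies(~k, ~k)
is always true.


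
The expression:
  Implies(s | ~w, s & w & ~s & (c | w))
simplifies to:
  w & ~s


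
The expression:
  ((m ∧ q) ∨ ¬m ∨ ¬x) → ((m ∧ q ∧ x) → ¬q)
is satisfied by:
  {m: False, q: False, x: False}
  {x: True, m: False, q: False}
  {q: True, m: False, x: False}
  {x: True, q: True, m: False}
  {m: True, x: False, q: False}
  {x: True, m: True, q: False}
  {q: True, m: True, x: False}


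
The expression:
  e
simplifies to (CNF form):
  e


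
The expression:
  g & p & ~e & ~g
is never true.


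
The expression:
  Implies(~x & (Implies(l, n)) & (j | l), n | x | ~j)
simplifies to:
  l | n | x | ~j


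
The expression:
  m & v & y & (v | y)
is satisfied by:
  {m: True, y: True, v: True}


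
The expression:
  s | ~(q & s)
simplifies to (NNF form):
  True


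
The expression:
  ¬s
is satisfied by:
  {s: False}


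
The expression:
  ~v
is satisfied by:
  {v: False}


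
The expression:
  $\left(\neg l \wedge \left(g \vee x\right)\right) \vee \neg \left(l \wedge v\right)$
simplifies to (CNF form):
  $\neg l \vee \neg v$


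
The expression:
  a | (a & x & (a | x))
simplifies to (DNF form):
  a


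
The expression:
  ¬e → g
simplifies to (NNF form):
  e ∨ g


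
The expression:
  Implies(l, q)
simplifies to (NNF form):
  q | ~l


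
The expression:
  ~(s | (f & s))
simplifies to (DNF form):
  ~s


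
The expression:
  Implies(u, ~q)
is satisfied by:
  {u: False, q: False}
  {q: True, u: False}
  {u: True, q: False}


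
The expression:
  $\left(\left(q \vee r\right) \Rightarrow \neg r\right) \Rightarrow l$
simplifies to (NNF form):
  $l \vee r$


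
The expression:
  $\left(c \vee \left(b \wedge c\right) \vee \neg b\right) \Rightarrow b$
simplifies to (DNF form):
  $b$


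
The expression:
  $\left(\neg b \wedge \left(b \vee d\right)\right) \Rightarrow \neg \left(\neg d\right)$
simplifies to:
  $\text{True}$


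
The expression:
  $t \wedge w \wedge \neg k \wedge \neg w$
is never true.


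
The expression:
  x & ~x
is never true.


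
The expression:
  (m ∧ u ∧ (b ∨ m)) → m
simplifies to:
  True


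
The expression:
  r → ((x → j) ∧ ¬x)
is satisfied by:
  {x: False, r: False}
  {r: True, x: False}
  {x: True, r: False}


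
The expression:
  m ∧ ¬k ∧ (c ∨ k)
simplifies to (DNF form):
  c ∧ m ∧ ¬k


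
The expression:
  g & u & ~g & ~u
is never true.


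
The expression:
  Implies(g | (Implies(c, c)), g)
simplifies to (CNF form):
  g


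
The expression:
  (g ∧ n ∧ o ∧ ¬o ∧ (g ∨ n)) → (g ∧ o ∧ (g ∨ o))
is always true.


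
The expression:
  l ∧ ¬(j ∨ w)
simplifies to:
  l ∧ ¬j ∧ ¬w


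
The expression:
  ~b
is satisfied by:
  {b: False}


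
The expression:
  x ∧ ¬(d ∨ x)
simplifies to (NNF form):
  False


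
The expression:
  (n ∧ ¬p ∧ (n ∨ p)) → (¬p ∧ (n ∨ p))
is always true.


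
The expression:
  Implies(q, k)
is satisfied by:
  {k: True, q: False}
  {q: False, k: False}
  {q: True, k: True}


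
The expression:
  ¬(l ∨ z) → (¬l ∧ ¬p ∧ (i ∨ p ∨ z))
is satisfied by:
  {i: True, z: True, l: True, p: False}
  {z: True, l: True, p: False, i: False}
  {i: True, z: True, l: True, p: True}
  {z: True, l: True, p: True, i: False}
  {z: True, i: True, p: False, l: False}
  {z: True, p: False, l: False, i: False}
  {z: True, i: True, p: True, l: False}
  {z: True, p: True, l: False, i: False}
  {i: True, l: True, p: False, z: False}
  {l: True, i: False, p: False, z: False}
  {i: True, l: True, p: True, z: False}
  {l: True, p: True, i: False, z: False}
  {i: True, p: False, l: False, z: False}


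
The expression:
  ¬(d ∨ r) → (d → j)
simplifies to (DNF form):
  True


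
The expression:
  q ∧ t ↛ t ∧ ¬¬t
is never true.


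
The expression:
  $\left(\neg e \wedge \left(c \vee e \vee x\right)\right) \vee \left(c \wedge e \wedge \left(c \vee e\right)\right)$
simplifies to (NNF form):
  $c \vee \left(x \wedge \neg e\right)$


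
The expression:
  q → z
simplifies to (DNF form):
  z ∨ ¬q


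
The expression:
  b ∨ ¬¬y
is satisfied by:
  {y: True, b: True}
  {y: True, b: False}
  {b: True, y: False}


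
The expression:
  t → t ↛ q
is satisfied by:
  {t: False, q: False}
  {q: True, t: False}
  {t: True, q: False}


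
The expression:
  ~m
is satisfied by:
  {m: False}


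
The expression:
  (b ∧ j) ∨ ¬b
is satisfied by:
  {j: True, b: False}
  {b: False, j: False}
  {b: True, j: True}


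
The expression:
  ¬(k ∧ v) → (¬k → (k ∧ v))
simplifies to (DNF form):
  k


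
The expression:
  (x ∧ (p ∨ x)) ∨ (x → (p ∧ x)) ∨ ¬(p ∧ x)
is always true.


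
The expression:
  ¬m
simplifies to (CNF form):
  ¬m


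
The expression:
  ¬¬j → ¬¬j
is always true.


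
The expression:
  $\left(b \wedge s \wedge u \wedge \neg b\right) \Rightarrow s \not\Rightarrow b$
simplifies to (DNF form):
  $\text{True}$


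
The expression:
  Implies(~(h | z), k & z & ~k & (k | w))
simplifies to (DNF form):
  h | z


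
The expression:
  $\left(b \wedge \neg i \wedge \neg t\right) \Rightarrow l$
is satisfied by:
  {i: True, t: True, l: True, b: False}
  {i: True, t: True, l: False, b: False}
  {i: True, l: True, t: False, b: False}
  {i: True, l: False, t: False, b: False}
  {t: True, l: True, i: False, b: False}
  {t: True, i: False, l: False, b: False}
  {t: False, l: True, i: False, b: False}
  {t: False, i: False, l: False, b: False}
  {i: True, b: True, t: True, l: True}
  {i: True, b: True, t: True, l: False}
  {i: True, b: True, l: True, t: False}
  {i: True, b: True, l: False, t: False}
  {b: True, t: True, l: True, i: False}
  {b: True, t: True, l: False, i: False}
  {b: True, l: True, t: False, i: False}


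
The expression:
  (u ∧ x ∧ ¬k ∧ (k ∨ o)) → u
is always true.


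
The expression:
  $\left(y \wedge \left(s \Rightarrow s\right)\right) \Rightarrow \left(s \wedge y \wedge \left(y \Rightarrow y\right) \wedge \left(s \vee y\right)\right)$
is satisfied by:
  {s: True, y: False}
  {y: False, s: False}
  {y: True, s: True}


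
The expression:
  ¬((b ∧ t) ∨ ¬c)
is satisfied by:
  {c: True, t: False, b: False}
  {c: True, b: True, t: False}
  {c: True, t: True, b: False}


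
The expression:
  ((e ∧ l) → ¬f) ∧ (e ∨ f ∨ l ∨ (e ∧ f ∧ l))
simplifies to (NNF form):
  (e ∧ ¬f) ∨ (f ∧ ¬l) ∨ (l ∧ ¬e)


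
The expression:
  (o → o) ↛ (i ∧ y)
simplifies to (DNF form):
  ¬i ∨ ¬y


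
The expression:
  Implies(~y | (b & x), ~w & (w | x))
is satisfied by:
  {y: True, b: False, w: False, x: False}
  {y: True, x: True, b: False, w: False}
  {y: True, w: True, b: False, x: False}
  {y: True, x: True, w: True, b: False}
  {y: True, b: True, w: False, x: False}
  {y: True, x: True, b: True, w: False}
  {y: True, w: True, b: True, x: False}
  {x: True, b: False, w: False, y: False}
  {x: True, b: True, w: False, y: False}


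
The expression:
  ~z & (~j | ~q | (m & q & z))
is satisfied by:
  {z: False, q: False, j: False}
  {j: True, z: False, q: False}
  {q: True, z: False, j: False}


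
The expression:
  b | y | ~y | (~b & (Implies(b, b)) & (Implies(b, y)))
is always true.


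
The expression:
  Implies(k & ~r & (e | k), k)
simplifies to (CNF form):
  True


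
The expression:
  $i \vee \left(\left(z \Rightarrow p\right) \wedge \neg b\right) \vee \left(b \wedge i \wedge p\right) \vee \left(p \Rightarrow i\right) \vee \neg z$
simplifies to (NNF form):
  $i \vee \neg b \vee \neg p \vee \neg z$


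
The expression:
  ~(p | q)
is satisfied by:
  {q: False, p: False}


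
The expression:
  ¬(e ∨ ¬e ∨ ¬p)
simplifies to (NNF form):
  False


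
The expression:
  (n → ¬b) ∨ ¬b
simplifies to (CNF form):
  ¬b ∨ ¬n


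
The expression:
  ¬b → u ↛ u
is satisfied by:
  {b: True}


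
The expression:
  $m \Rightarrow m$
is always true.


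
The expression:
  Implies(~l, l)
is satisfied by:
  {l: True}


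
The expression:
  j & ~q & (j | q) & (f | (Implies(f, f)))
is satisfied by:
  {j: True, q: False}


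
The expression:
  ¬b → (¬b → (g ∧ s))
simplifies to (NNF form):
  b ∨ (g ∧ s)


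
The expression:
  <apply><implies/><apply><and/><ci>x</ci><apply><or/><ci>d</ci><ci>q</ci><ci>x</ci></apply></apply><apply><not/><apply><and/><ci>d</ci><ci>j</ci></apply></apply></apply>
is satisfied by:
  {d: False, x: False, j: False}
  {j: True, d: False, x: False}
  {x: True, d: False, j: False}
  {j: True, x: True, d: False}
  {d: True, j: False, x: False}
  {j: True, d: True, x: False}
  {x: True, d: True, j: False}


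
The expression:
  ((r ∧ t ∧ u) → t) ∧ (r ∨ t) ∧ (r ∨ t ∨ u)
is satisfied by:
  {r: True, t: True}
  {r: True, t: False}
  {t: True, r: False}


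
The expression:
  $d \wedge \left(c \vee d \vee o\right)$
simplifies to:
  $d$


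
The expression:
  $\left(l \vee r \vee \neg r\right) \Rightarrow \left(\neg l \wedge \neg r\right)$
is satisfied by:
  {r: False, l: False}


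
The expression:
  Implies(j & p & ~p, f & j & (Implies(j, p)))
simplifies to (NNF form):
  True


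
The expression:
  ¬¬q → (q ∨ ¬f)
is always true.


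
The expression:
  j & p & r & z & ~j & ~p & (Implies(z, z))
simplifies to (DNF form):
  False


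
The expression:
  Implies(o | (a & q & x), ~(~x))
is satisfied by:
  {x: True, o: False}
  {o: False, x: False}
  {o: True, x: True}


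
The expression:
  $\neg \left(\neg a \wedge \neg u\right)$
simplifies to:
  $a \vee u$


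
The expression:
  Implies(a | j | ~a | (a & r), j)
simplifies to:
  j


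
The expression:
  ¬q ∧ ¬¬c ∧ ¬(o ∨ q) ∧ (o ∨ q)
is never true.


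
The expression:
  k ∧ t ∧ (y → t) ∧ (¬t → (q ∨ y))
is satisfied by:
  {t: True, k: True}


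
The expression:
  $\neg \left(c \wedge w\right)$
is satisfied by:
  {w: False, c: False}
  {c: True, w: False}
  {w: True, c: False}


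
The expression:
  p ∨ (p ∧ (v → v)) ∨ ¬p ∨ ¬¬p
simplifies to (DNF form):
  True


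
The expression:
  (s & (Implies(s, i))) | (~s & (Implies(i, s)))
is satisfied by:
  {s: False, i: False}
  {i: True, s: True}


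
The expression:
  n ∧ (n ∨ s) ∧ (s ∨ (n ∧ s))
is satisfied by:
  {s: True, n: True}


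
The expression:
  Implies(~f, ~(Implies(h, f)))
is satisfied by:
  {h: True, f: True}
  {h: True, f: False}
  {f: True, h: False}


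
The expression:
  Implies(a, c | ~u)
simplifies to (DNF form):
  c | ~a | ~u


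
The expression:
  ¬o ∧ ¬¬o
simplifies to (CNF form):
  False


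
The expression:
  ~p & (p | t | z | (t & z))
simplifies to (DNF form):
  (t & ~p) | (z & ~p)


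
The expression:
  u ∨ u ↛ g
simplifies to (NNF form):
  u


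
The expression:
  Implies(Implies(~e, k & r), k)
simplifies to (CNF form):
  k | ~e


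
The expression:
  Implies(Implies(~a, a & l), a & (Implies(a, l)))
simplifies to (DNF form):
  l | ~a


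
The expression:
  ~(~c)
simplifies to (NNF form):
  c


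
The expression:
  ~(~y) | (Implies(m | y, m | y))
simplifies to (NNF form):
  True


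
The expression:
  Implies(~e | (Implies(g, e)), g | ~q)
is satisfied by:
  {g: True, q: False}
  {q: False, g: False}
  {q: True, g: True}


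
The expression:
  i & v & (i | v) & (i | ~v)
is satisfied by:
  {i: True, v: True}


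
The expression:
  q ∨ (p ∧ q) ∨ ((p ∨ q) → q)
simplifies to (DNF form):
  q ∨ ¬p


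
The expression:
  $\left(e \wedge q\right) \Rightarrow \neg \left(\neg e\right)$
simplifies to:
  $\text{True}$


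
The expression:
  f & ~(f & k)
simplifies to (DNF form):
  f & ~k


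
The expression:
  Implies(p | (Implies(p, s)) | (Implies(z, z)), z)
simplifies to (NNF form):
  z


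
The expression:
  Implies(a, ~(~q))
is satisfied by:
  {q: True, a: False}
  {a: False, q: False}
  {a: True, q: True}


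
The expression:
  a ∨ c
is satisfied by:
  {a: True, c: True}
  {a: True, c: False}
  {c: True, a: False}


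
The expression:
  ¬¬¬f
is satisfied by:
  {f: False}


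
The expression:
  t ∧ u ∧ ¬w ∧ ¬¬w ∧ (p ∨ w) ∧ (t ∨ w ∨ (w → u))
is never true.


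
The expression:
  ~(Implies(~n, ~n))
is never true.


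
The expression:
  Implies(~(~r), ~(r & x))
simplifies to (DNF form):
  ~r | ~x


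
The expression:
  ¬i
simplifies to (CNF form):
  ¬i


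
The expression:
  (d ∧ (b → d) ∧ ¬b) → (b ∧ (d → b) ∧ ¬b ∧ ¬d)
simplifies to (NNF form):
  b ∨ ¬d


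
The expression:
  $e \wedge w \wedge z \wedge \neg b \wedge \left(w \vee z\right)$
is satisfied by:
  {z: True, e: True, w: True, b: False}


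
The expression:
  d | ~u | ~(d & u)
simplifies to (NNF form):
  True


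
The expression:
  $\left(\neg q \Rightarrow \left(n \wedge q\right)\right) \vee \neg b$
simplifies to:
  $q \vee \neg b$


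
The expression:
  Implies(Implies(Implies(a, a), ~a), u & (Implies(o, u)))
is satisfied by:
  {a: True, u: True}
  {a: True, u: False}
  {u: True, a: False}


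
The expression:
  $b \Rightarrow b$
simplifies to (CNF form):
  $\text{True}$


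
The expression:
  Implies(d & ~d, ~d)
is always true.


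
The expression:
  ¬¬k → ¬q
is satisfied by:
  {k: False, q: False}
  {q: True, k: False}
  {k: True, q: False}


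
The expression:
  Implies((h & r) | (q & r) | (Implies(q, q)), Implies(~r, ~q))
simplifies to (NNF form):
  r | ~q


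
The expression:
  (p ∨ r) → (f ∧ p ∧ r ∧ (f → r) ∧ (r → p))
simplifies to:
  (f ∨ ¬r) ∧ (p ∨ ¬r) ∧ (r ∨ ¬p)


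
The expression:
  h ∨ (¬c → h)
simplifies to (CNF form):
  c ∨ h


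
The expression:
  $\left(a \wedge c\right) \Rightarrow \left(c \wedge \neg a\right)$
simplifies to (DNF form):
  $\neg a \vee \neg c$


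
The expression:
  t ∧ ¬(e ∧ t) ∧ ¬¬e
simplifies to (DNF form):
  False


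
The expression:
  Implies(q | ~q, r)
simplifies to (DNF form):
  r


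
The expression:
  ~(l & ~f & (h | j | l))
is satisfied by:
  {f: True, l: False}
  {l: False, f: False}
  {l: True, f: True}


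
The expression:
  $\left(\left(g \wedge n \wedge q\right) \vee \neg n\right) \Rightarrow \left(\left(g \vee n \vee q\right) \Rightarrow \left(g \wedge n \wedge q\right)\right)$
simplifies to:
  $n \vee \left(\neg g \wedge \neg q\right)$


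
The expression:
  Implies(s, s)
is always true.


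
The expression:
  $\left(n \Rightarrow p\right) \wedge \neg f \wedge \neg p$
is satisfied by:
  {n: False, p: False, f: False}


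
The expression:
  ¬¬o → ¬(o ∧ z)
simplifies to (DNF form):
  ¬o ∨ ¬z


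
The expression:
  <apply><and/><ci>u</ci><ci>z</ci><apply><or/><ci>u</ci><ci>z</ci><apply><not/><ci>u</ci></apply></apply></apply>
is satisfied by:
  {z: True, u: True}


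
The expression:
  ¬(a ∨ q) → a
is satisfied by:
  {a: True, q: True}
  {a: True, q: False}
  {q: True, a: False}


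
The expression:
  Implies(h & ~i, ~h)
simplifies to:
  i | ~h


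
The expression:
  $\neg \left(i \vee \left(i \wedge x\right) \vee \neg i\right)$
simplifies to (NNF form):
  $\text{False}$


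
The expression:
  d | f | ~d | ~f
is always true.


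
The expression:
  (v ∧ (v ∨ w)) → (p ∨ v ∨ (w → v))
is always true.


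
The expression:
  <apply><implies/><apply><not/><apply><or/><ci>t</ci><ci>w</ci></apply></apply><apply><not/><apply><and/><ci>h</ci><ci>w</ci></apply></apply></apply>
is always true.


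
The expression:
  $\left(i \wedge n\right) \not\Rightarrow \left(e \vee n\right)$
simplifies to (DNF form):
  $\text{False}$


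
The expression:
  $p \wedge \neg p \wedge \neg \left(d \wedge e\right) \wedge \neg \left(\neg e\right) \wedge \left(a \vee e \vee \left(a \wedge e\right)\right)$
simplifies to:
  $\text{False}$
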